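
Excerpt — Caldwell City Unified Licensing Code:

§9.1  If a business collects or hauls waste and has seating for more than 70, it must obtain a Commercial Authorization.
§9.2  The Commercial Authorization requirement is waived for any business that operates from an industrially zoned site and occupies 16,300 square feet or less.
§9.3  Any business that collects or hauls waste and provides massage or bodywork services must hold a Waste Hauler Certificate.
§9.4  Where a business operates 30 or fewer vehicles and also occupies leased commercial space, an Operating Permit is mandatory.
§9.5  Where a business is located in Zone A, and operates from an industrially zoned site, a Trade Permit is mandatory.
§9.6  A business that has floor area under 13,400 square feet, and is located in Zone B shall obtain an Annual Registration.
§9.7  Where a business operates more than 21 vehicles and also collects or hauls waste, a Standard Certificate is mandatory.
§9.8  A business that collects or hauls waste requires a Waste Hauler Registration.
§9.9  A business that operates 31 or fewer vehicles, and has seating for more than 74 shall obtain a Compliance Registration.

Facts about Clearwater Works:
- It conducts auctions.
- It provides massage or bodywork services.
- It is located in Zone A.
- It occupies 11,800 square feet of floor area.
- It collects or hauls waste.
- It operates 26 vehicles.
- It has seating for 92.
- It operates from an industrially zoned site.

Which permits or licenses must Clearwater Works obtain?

Compliance Registration, Standard Certificate, Trade Permit, Waste Hauler Certificate, Waste Hauler Registration

§9.1 collects or hauls waste; seating 92 > 70 → Commercial Authorization required.
§9.2 operates from an industrially zoned site; floor area 11,800 square feet ≤ 16,300 square feet → exempt from Commercial Authorization.
§9.3 collects or hauls waste; provides massage or bodywork services → Waste Hauler Certificate required.
§9.4 vehicles 26 ≤ 30; operates from an industrially zoned site (not: occupies leased commercial space) → Operating Permit not required.
§9.5 is located in Zone A; operates from an industrially zoned site → Trade Permit required.
§9.6 floor area 11,800 square feet < 13,400 square feet; is located in Zone A (not: is located in Zone B) → Annual Registration not required.
§9.7 vehicles 26 > 21; collects or hauls waste → Standard Certificate required.
§9.8 collects or hauls waste → Waste Hauler Registration required.
§9.9 vehicles 26 ≤ 31; seating 92 > 74 → Compliance Registration required.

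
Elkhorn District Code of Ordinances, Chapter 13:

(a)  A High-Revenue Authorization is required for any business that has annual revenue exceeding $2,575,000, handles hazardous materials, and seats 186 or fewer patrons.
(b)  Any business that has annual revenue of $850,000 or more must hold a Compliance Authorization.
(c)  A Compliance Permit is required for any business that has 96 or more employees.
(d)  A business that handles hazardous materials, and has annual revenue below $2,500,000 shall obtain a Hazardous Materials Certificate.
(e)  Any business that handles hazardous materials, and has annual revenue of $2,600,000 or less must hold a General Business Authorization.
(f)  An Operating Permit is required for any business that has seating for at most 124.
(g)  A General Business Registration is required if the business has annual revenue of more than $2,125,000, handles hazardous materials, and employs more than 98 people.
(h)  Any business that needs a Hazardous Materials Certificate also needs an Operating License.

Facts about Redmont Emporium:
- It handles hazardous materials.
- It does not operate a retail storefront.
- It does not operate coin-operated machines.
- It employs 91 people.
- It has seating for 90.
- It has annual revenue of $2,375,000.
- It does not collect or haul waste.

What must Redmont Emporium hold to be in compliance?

Compliance Authorization, General Business Authorization, Hazardous Materials Certificate, Operating License, Operating Permit

(a) revenue $2,375,000 ≤ $2,575,000; handles hazardous materials; seating 90 ≤ 186 → High-Revenue Authorization not required.
(b) revenue $2,375,000 ≥ $850,000 → Compliance Authorization required.
(c) employees 91 < 96 → Compliance Permit not required.
(d) handles hazardous materials; revenue $2,375,000 < $2,500,000 → Hazardous Materials Certificate required.
(e) handles hazardous materials; revenue $2,375,000 ≤ $2,600,000 → General Business Authorization required.
(f) seating 90 ≤ 124 → Operating Permit required.
(g) revenue $2,375,000 > $2,125,000; handles hazardous materials; employees 91 ≤ 98 → General Business Registration not required.
(h) Hazardous Materials Certificate is required → Operating License also required.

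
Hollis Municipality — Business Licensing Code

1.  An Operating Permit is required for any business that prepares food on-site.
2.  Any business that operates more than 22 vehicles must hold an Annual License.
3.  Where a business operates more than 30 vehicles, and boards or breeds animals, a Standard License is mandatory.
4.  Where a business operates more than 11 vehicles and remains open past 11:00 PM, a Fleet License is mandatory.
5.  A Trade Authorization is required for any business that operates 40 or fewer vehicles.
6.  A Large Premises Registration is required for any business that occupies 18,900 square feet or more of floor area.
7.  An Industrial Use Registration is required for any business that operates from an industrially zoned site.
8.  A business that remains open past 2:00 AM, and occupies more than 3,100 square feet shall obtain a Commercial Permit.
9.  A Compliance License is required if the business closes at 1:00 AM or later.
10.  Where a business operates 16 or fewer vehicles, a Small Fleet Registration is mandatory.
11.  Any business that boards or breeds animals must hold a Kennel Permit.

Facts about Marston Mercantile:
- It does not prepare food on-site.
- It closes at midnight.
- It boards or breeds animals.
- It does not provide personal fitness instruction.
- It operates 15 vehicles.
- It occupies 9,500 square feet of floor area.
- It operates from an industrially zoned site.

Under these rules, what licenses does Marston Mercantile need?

1. does not prepare food on-site → Operating Permit not required.
2. vehicles 15 ≤ 22 → Annual License not required.
3. vehicles 15 ≤ 30; boards or breeds animals → Standard License not required.
4. vehicles 15 > 11; closes midnight, after 11:00 PM → Fleet License required.
5. vehicles 15 ≤ 40 → Trade Authorization required.
6. floor area 9,500 square feet < 18,900 square feet → Large Premises Registration not required.
7. operates from an industrially zoned site → Industrial Use Registration required.
8. closes midnight, at/before 2:00 AM; floor area 9,500 square feet > 3,100 square feet → Commercial Permit not required.
9. closes midnight, at/before 1:00 AM → Compliance License not required.
10. vehicles 15 ≤ 16 → Small Fleet Registration required.
11. boards or breeds animals → Kennel Permit required.

Fleet License, Industrial Use Registration, Kennel Permit, Small Fleet Registration, Trade Authorization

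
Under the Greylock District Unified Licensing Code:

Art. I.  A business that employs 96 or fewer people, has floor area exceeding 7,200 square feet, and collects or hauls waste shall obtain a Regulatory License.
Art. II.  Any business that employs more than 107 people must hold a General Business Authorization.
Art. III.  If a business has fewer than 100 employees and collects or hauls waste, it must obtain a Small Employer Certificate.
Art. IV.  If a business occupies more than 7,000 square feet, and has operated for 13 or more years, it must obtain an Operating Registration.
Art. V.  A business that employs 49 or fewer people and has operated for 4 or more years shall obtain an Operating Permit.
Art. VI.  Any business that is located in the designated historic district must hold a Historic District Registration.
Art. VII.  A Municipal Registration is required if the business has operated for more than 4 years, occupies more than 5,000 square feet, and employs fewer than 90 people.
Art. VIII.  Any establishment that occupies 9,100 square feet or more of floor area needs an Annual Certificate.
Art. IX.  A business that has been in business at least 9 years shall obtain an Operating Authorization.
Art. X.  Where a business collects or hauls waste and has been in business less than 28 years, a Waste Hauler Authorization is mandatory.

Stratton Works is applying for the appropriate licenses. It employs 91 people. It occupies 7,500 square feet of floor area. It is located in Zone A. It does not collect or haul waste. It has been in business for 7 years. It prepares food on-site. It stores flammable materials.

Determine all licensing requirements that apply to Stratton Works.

Art. I. employees 91 ≤ 96; floor area 7,500 square feet > 7,200 square feet; does not collect or haul waste → Regulatory License not required.
Art. II. employees 91 ≤ 107 → General Business Authorization not required.
Art. III. employees 91 < 100; does not collect or haul waste → Small Employer Certificate not required.
Art. IV. floor area 7,500 square feet > 7,000 square feet; years in business 7 < 13 → Operating Registration not required.
Art. V. employees 91 > 49; years in business 7 ≥ 4 → Operating Permit not required.
Art. VI. is located in Zone A (not: is located in the designated historic district) → Historic District Registration not required.
Art. VII. years in business 7 > 4; floor area 7,500 square feet > 5,000 square feet; employees 91 ≥ 90 → Municipal Registration not required.
Art. VIII. floor area 7,500 square feet < 9,100 square feet → Annual Certificate not required.
Art. IX. years in business 7 < 9 → Operating Authorization not required.
Art. X. does not collect or haul waste; years in business 7 < 28 → Waste Hauler Authorization not required.

None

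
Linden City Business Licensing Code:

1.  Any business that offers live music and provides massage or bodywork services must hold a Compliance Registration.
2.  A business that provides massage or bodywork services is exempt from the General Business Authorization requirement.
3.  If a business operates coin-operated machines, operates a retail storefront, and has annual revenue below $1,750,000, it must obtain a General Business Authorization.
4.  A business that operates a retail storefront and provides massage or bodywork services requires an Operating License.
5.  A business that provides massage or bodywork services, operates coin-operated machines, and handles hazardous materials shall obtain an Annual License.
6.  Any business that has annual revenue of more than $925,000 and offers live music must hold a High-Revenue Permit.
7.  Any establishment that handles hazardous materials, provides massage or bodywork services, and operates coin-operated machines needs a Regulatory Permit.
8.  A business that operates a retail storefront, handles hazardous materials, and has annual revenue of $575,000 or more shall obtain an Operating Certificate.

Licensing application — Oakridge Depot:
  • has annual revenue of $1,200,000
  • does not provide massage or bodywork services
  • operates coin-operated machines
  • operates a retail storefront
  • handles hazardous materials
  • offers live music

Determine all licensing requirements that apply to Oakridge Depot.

1. offers live music; does not provide massage or bodywork services → Compliance Registration not required.
2. does not provide massage or bodywork services → General Business Authorization exemption does not apply.
3. operates coin-operated machines; operates a retail storefront; revenue $1,200,000 < $1,750,000 → General Business Authorization required.
4. operates a retail storefront; does not provide massage or bodywork services → Operating License not required.
5. does not provide massage or bodywork services; operates coin-operated machines; handles hazardous materials → Annual License not required.
6. revenue $1,200,000 > $925,000; offers live music → High-Revenue Permit required.
7. handles hazardous materials; does not provide massage or bodywork services; operates coin-operated machines → Regulatory Permit not required.
8. operates a retail storefront; handles hazardous materials; revenue $1,200,000 ≥ $575,000 → Operating Certificate required.

General Business Authorization, High-Revenue Permit, Operating Certificate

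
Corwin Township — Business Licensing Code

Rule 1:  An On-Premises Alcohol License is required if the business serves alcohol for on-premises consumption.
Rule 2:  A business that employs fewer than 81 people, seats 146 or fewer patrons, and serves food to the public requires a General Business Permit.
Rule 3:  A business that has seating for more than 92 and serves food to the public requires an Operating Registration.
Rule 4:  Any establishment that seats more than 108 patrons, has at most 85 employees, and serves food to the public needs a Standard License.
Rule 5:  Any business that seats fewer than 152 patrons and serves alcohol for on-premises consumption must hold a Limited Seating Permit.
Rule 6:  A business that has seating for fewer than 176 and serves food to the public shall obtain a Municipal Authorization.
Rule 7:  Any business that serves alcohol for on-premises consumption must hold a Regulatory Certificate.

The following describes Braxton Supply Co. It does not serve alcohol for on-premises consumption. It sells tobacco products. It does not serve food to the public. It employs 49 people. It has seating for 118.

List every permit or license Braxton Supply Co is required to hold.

None

Rule 1: does not serve alcohol for on-premises consumption → On-Premises Alcohol License not required.
Rule 2: employees 49 < 81; seating 118 ≤ 146; does not serve food to the public → General Business Permit not required.
Rule 3: seating 118 > 92; does not serve food to the public → Operating Registration not required.
Rule 4: seating 118 > 108; employees 49 ≤ 85; does not serve food to the public → Standard License not required.
Rule 5: seating 118 < 152; does not serve alcohol for on-premises consumption → Limited Seating Permit not required.
Rule 6: seating 118 < 176; does not serve food to the public → Municipal Authorization not required.
Rule 7: does not serve alcohol for on-premises consumption → Regulatory Certificate not required.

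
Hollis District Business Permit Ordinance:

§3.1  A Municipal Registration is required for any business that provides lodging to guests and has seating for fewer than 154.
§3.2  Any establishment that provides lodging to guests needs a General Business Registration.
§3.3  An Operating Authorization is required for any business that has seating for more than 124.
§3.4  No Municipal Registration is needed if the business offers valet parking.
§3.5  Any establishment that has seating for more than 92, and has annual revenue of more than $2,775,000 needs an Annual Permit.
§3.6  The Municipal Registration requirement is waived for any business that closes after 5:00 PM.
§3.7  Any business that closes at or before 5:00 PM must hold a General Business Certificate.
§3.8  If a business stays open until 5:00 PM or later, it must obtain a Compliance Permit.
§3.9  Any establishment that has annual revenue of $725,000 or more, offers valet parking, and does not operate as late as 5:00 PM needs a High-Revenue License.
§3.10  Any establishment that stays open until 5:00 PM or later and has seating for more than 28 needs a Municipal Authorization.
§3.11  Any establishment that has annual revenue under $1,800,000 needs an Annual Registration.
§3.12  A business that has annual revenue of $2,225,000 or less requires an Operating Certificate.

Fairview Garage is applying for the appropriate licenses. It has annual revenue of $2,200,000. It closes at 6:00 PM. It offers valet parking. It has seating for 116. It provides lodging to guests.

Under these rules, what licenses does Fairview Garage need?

Compliance Permit, General Business Registration, Municipal Authorization, Operating Certificate

§3.1 provides lodging to guests; seating 116 < 154 → Municipal Registration required.
§3.2 provides lodging to guests → General Business Registration required.
§3.3 seating 116 ≤ 124 → Operating Authorization not required.
§3.4 offers valet parking → exempt from Municipal Registration.
§3.5 seating 116 > 92; revenue $2,200,000 ≤ $2,775,000 → Annual Permit not required.
§3.6 closes 6:00 PM, after 5:00 PM → exempt from Municipal Registration.
§3.7 closes 6:00 PM, after 5:00 PM → General Business Certificate not required.
§3.8 closes 6:00 PM, after 5:00 PM → Compliance Permit required.
§3.9 revenue $2,200,000 ≥ $725,000; offers valet parking; closes 6:00 PM, after 5:00 PM → High-Revenue License not required.
§3.10 closes 6:00 PM, after 5:00 PM; seating 116 > 28 → Municipal Authorization required.
§3.11 revenue $2,200,000 ≥ $1,800,000 → Annual Registration not required.
§3.12 revenue $2,200,000 ≤ $2,225,000 → Operating Certificate required.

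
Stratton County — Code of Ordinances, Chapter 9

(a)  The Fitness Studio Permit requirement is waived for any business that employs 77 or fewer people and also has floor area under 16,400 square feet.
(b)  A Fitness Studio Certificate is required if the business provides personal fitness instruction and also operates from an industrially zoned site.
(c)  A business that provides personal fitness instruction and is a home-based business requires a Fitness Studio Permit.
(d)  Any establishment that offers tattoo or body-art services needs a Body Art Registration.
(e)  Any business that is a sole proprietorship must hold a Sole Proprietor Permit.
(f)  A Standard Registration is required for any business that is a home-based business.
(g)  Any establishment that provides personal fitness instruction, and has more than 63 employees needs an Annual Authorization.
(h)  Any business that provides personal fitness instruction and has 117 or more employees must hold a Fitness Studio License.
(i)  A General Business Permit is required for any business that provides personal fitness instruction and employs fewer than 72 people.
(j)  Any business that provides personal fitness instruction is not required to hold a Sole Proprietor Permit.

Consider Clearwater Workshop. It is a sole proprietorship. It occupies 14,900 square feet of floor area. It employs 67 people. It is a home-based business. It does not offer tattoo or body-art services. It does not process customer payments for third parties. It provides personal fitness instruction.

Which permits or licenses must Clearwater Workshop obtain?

(a) employees 67 ≤ 77; floor area 14,900 square feet < 16,400 square feet → exempt from Fitness Studio Permit.
(b) provides personal fitness instruction; is a home-based business (not: operates from an industrially zoned site) → Fitness Studio Certificate not required.
(c) provides personal fitness instruction; is a home-based business → Fitness Studio Permit required.
(d) does not offer tattoo or body-art services → Body Art Registration not required.
(e) is a sole proprietorship → Sole Proprietor Permit required.
(f) is a home-based business → Standard Registration required.
(g) provides personal fitness instruction; employees 67 > 63 → Annual Authorization required.
(h) provides personal fitness instruction; employees 67 < 117 → Fitness Studio License not required.
(i) provides personal fitness instruction; employees 67 < 72 → General Business Permit required.
(j) provides personal fitness instruction → exempt from Sole Proprietor Permit.

Annual Authorization, General Business Permit, Standard Registration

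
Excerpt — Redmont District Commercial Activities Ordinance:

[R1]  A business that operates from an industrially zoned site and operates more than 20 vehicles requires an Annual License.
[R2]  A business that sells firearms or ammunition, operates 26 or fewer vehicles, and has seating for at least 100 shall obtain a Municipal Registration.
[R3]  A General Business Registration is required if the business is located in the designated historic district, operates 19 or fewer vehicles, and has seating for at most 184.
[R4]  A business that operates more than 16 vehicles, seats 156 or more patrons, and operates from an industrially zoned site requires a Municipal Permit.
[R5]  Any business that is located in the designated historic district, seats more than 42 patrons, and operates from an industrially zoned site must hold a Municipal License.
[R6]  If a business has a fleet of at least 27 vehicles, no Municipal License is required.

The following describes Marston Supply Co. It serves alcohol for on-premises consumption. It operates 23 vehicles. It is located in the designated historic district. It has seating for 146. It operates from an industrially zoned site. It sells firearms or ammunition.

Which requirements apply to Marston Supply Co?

Annual License, Municipal License, Municipal Registration

[R1] operates from an industrially zoned site; vehicles 23 > 20 → Annual License required.
[R2] sells firearms or ammunition; vehicles 23 ≤ 26; seating 146 ≥ 100 → Municipal Registration required.
[R3] is located in the designated historic district; vehicles 23 > 19; seating 146 ≤ 184 → General Business Registration not required.
[R4] vehicles 23 > 16; seating 146 < 156; operates from an industrially zoned site → Municipal Permit not required.
[R5] is located in the designated historic district; seating 146 > 42; operates from an industrially zoned site → Municipal License required.
[R6] vehicles 23 < 27 → Municipal License exemption does not apply.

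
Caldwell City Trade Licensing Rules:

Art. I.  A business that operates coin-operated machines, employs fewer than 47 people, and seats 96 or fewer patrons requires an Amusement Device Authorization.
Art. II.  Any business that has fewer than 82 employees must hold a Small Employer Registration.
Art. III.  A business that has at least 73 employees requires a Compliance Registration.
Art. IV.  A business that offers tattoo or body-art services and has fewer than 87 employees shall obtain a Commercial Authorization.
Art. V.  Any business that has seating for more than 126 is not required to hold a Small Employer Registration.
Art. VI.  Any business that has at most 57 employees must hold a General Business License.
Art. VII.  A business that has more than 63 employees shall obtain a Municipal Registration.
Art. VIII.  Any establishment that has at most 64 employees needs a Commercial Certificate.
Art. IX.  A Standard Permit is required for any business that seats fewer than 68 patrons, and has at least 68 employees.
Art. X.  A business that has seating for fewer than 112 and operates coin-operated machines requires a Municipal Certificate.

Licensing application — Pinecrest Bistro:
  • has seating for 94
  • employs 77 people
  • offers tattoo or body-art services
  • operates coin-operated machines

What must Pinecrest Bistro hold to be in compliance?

Art. I. operates coin-operated machines; employees 77 ≥ 47; seating 94 ≤ 96 → Amusement Device Authorization not required.
Art. II. employees 77 < 82 → Small Employer Registration required.
Art. III. employees 77 ≥ 73 → Compliance Registration required.
Art. IV. offers tattoo or body-art services; employees 77 < 87 → Commercial Authorization required.
Art. V. seating 94 ≤ 126 → Small Employer Registration exemption does not apply.
Art. VI. employees 77 > 57 → General Business License not required.
Art. VII. employees 77 > 63 → Municipal Registration required.
Art. VIII. employees 77 > 64 → Commercial Certificate not required.
Art. IX. seating 94 ≥ 68; employees 77 ≥ 68 → Standard Permit not required.
Art. X. seating 94 < 112; operates coin-operated machines → Municipal Certificate required.

Commercial Authorization, Compliance Registration, Municipal Certificate, Municipal Registration, Small Employer Registration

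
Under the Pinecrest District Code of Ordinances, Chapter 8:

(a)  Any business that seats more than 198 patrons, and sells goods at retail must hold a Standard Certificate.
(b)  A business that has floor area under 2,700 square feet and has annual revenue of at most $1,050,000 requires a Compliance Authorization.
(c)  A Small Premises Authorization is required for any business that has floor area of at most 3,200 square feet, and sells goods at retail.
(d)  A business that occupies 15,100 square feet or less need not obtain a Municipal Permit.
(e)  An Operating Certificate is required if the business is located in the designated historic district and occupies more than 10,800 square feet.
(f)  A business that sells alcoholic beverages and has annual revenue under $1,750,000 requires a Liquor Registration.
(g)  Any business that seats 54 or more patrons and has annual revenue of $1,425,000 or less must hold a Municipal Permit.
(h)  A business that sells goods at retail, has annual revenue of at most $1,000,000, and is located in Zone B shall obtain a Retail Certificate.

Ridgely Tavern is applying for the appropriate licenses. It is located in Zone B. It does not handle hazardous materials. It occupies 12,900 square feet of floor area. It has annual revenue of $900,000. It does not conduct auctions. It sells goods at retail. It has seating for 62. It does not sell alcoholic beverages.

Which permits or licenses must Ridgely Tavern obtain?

Retail Certificate

(a) seating 62 ≤ 198; sells goods at retail → Standard Certificate not required.
(b) floor area 12,900 square feet ≥ 2,700 square feet; revenue $900,000 ≤ $1,050,000 → Compliance Authorization not required.
(c) floor area 12,900 square feet > 3,200 square feet; sells goods at retail → Small Premises Authorization not required.
(d) floor area 12,900 square feet ≤ 15,100 square feet → exempt from Municipal Permit.
(e) is located in Zone B (not: is located in the designated historic district); floor area 12,900 square feet > 10,800 square feet → Operating Certificate not required.
(f) does not sell alcoholic beverages; revenue $900,000 < $1,750,000 → Liquor Registration not required.
(g) seating 62 ≥ 54; revenue $900,000 ≤ $1,425,000 → Municipal Permit required.
(h) sells goods at retail; revenue $900,000 ≤ $1,000,000; is located in Zone B → Retail Certificate required.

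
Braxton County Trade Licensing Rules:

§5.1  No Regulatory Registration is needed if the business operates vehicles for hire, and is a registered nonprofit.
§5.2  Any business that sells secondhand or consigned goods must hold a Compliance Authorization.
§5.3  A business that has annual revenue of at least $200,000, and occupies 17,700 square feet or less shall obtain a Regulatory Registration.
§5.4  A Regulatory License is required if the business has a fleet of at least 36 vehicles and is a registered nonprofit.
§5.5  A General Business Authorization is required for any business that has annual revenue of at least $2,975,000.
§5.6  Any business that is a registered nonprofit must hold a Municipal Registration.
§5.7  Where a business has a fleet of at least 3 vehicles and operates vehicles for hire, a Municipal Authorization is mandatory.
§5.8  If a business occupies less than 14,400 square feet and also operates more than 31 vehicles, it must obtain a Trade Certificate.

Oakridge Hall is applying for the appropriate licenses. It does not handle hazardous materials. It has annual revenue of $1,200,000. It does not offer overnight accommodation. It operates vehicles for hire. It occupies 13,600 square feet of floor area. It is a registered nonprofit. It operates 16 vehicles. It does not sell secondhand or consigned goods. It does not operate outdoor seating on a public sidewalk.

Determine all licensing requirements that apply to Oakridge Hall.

§5.1 operates vehicles for hire; is a registered nonprofit → exempt from Regulatory Registration.
§5.2 does not sell secondhand or consigned goods → Compliance Authorization not required.
§5.3 revenue $1,200,000 ≥ $200,000; floor area 13,600 square feet ≤ 17,700 square feet → Regulatory Registration required.
§5.4 vehicles 16 < 36; is a registered nonprofit → Regulatory License not required.
§5.5 revenue $1,200,000 < $2,975,000 → General Business Authorization not required.
§5.6 is a registered nonprofit → Municipal Registration required.
§5.7 vehicles 16 ≥ 3; operates vehicles for hire → Municipal Authorization required.
§5.8 floor area 13,600 square feet < 14,400 square feet; vehicles 16 ≤ 31 → Trade Certificate not required.

Municipal Authorization, Municipal Registration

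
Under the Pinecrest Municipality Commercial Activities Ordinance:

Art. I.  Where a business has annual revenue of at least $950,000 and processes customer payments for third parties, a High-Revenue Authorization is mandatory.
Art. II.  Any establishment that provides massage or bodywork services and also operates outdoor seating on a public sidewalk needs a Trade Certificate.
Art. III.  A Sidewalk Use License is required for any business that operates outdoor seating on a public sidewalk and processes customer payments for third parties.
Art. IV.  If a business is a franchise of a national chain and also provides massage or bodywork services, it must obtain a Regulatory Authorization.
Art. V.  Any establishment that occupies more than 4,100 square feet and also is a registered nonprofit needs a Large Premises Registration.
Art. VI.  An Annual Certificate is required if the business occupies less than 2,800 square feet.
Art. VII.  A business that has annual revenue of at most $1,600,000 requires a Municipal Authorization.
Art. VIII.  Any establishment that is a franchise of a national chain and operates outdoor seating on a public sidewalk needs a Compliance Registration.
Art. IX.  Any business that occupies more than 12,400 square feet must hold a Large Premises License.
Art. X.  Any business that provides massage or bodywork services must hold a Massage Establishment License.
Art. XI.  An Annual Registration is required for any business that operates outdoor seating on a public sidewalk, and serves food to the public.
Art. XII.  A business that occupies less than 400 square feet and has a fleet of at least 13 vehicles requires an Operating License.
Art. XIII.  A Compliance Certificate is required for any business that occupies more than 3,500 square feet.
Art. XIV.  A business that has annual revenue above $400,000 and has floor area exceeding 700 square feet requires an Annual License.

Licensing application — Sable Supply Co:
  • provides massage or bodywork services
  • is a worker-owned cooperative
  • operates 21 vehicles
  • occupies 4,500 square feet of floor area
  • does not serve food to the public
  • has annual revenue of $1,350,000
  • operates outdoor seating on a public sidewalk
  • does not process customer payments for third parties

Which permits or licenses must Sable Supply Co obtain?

Art. I. revenue $1,350,000 ≥ $950,000; does not process customer payments for third parties → High-Revenue Authorization not required.
Art. II. provides massage or bodywork services; operates outdoor seating on a public sidewalk → Trade Certificate required.
Art. III. operates outdoor seating on a public sidewalk; does not process customer payments for third parties → Sidewalk Use License not required.
Art. IV. is a worker-owned cooperative (not: is a franchise of a national chain); provides massage or bodywork services → Regulatory Authorization not required.
Art. V. floor area 4,500 square feet > 4,100 square feet; is a worker-owned cooperative (not: is a registered nonprofit) → Large Premises Registration not required.
Art. VI. floor area 4,500 square feet ≥ 2,800 square feet → Annual Certificate not required.
Art. VII. revenue $1,350,000 ≤ $1,600,000 → Municipal Authorization required.
Art. VIII. is a worker-owned cooperative (not: is a franchise of a national chain); operates outdoor seating on a public sidewalk → Compliance Registration not required.
Art. IX. floor area 4,500 square feet ≤ 12,400 square feet → Large Premises License not required.
Art. X. provides massage or bodywork services → Massage Establishment License required.
Art. XI. operates outdoor seating on a public sidewalk; does not serve food to the public → Annual Registration not required.
Art. XII. floor area 4,500 square feet ≥ 400 square feet; vehicles 21 ≥ 13 → Operating License not required.
Art. XIII. floor area 4,500 square feet > 3,500 square feet → Compliance Certificate required.
Art. XIV. revenue $1,350,000 > $400,000; floor area 4,500 square feet > 700 square feet → Annual License required.

Annual License, Compliance Certificate, Massage Establishment License, Municipal Authorization, Trade Certificate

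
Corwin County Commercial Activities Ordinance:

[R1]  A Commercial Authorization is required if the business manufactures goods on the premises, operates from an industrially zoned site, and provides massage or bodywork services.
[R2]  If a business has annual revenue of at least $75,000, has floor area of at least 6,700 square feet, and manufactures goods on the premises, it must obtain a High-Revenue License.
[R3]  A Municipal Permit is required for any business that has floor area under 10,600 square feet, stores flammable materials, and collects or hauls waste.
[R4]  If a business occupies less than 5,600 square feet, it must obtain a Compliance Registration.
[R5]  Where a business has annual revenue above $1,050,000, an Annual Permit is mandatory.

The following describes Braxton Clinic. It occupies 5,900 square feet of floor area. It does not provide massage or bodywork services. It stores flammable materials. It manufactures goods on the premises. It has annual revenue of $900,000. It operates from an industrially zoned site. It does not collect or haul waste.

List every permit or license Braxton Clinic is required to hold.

None

[R1] manufactures goods on the premises; operates from an industrially zoned site; does not provide massage or bodywork services → Commercial Authorization not required.
[R2] revenue $900,000 ≥ $75,000; floor area 5,900 square feet < 6,700 square feet; manufactures goods on the premises → High-Revenue License not required.
[R3] floor area 5,900 square feet < 10,600 square feet; stores flammable materials; does not collect or haul waste → Municipal Permit not required.
[R4] floor area 5,900 square feet ≥ 5,600 square feet → Compliance Registration not required.
[R5] revenue $900,000 ≤ $1,050,000 → Annual Permit not required.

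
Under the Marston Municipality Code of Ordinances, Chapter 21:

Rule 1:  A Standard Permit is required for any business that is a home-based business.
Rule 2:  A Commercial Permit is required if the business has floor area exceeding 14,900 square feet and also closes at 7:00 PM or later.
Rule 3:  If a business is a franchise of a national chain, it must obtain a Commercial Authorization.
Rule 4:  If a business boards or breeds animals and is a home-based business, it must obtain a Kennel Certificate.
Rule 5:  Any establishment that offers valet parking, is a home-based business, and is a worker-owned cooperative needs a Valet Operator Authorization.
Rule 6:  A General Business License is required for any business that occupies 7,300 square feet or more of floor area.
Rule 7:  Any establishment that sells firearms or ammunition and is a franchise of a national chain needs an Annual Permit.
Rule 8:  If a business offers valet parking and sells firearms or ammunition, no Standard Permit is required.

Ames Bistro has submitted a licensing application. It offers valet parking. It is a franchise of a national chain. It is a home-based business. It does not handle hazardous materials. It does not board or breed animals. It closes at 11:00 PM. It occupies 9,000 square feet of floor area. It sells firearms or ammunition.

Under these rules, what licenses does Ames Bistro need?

Rule 1: is a home-based business → Standard Permit required.
Rule 2: floor area 9,000 square feet ≤ 14,900 square feet; closes 11:00 PM, after 7:00 PM → Commercial Permit not required.
Rule 3: is a franchise of a national chain → Commercial Authorization required.
Rule 4: does not board or breed animals; is a home-based business → Kennel Certificate not required.
Rule 5: offers valet parking; is a home-based business; is a franchise of a national chain (not: is a worker-owned cooperative) → Valet Operator Authorization not required.
Rule 6: floor area 9,000 square feet ≥ 7,300 square feet → General Business License required.
Rule 7: sells firearms or ammunition; is a franchise of a national chain → Annual Permit required.
Rule 8: offers valet parking; sells firearms or ammunition → exempt from Standard Permit.

Annual Permit, Commercial Authorization, General Business License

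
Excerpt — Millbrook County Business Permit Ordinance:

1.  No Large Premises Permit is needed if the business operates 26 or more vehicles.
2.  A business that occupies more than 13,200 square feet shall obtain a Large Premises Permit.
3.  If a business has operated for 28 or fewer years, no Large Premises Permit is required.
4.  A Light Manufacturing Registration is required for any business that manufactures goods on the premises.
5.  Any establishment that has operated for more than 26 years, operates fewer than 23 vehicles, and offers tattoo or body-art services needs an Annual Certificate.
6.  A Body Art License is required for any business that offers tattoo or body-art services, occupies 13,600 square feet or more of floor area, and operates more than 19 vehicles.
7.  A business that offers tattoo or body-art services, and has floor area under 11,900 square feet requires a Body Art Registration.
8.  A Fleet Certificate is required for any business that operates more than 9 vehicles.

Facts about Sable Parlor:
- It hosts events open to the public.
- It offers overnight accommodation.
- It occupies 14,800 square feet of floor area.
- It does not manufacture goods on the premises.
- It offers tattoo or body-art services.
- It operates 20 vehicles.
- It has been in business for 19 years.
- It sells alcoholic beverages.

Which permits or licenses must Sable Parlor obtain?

1. vehicles 20 < 26 → Large Premises Permit exemption does not apply.
2. floor area 14,800 square feet > 13,200 square feet → Large Premises Permit required.
3. years in business 19 ≤ 28 → exempt from Large Premises Permit.
4. does not manufacture goods on the premises → Light Manufacturing Registration not required.
5. years in business 19 ≤ 26; vehicles 20 < 23; offers tattoo or body-art services → Annual Certificate not required.
6. offers tattoo or body-art services; floor area 14,800 square feet ≥ 13,600 square feet; vehicles 20 > 19 → Body Art License required.
7. offers tattoo or body-art services; floor area 14,800 square feet ≥ 11,900 square feet → Body Art Registration not required.
8. vehicles 20 > 9 → Fleet Certificate required.

Body Art License, Fleet Certificate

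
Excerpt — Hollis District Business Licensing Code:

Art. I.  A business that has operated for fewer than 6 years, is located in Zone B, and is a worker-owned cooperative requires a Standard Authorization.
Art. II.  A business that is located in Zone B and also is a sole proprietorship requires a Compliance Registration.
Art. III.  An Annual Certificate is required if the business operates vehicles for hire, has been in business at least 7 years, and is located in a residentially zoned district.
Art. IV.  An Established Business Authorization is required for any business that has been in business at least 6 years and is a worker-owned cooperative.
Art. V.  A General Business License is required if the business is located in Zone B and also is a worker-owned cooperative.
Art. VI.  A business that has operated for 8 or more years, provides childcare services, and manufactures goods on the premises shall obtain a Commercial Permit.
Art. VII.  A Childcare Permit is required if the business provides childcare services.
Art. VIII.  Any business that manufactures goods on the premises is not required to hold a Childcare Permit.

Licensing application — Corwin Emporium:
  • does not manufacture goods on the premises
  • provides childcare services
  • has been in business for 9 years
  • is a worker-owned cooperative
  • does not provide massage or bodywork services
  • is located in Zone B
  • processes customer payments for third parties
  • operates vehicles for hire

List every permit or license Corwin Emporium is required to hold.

Art. I. years in business 9 ≥ 6; is located in Zone B; is a worker-owned cooperative → Standard Authorization not required.
Art. II. is located in Zone B; is a worker-owned cooperative (not: is a sole proprietorship) → Compliance Registration not required.
Art. III. operates vehicles for hire; years in business 9 ≥ 7; is located in Zone B (not: is located in a residentially zoned district) → Annual Certificate not required.
Art. IV. years in business 9 ≥ 6; is a worker-owned cooperative → Established Business Authorization required.
Art. V. is located in Zone B; is a worker-owned cooperative → General Business License required.
Art. VI. years in business 9 ≥ 8; provides childcare services; does not manufacture goods on the premises → Commercial Permit not required.
Art. VII. provides childcare services → Childcare Permit required.
Art. VIII. does not manufacture goods on the premises → Childcare Permit exemption does not apply.

Childcare Permit, Established Business Authorization, General Business License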